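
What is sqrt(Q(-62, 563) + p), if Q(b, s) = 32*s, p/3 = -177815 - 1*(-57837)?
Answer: I*sqrt(341918) ≈ 584.74*I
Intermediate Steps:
p = -359934 (p = 3*(-177815 - 1*(-57837)) = 3*(-177815 + 57837) = 3*(-119978) = -359934)
sqrt(Q(-62, 563) + p) = sqrt(32*563 - 359934) = sqrt(18016 - 359934) = sqrt(-341918) = I*sqrt(341918)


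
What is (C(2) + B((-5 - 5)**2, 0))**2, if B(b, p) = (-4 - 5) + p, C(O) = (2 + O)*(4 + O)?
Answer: 225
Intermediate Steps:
B(b, p) = -9 + p
(C(2) + B((-5 - 5)**2, 0))**2 = ((8 + 2**2 + 6*2) + (-9 + 0))**2 = ((8 + 4 + 12) - 9)**2 = (24 - 9)**2 = 15**2 = 225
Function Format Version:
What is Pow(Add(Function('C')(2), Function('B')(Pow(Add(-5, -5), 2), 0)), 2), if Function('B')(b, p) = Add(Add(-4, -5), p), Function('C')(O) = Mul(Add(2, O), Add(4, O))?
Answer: 225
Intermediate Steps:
Function('B')(b, p) = Add(-9, p)
Pow(Add(Function('C')(2), Function('B')(Pow(Add(-5, -5), 2), 0)), 2) = Pow(Add(Add(8, Pow(2, 2), Mul(6, 2)), Add(-9, 0)), 2) = Pow(Add(Add(8, 4, 12), -9), 2) = Pow(Add(24, -9), 2) = Pow(15, 2) = 225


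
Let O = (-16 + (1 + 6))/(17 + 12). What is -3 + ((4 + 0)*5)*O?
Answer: -267/29 ≈ -9.2069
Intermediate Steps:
O = -9/29 (O = (-16 + 7)/29 = -9*1/29 = -9/29 ≈ -0.31034)
-3 + ((4 + 0)*5)*O = -3 + ((4 + 0)*5)*(-9/29) = -3 + (4*5)*(-9/29) = -3 + 20*(-9/29) = -3 - 180/29 = -267/29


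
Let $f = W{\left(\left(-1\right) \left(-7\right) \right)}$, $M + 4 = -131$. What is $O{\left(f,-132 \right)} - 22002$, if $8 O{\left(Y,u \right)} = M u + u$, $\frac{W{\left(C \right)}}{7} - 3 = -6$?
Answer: $-19791$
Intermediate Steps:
$M = -135$ ($M = -4 - 131 = -135$)
$W{\left(C \right)} = -21$ ($W{\left(C \right)} = 21 + 7 \left(-6\right) = 21 - 42 = -21$)
$f = -21$
$O{\left(Y,u \right)} = - \frac{67 u}{4}$ ($O{\left(Y,u \right)} = \frac{- 135 u + u}{8} = \frac{\left(-134\right) u}{8} = - \frac{67 u}{4}$)
$O{\left(f,-132 \right)} - 22002 = \left(- \frac{67}{4}\right) \left(-132\right) - 22002 = 2211 - 22002 = -19791$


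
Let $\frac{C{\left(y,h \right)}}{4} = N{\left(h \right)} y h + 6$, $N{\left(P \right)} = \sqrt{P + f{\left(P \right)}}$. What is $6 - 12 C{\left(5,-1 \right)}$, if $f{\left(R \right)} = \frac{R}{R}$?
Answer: $-282$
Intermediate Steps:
$f{\left(R \right)} = 1$
$N{\left(P \right)} = \sqrt{1 + P}$ ($N{\left(P \right)} = \sqrt{P + 1} = \sqrt{1 + P}$)
$C{\left(y,h \right)} = 24 + 4 h y \sqrt{1 + h}$ ($C{\left(y,h \right)} = 4 \left(\sqrt{1 + h} y h + 6\right) = 4 \left(y \sqrt{1 + h} h + 6\right) = 4 \left(h y \sqrt{1 + h} + 6\right) = 4 \left(6 + h y \sqrt{1 + h}\right) = 24 + 4 h y \sqrt{1 + h}$)
$6 - 12 C{\left(5,-1 \right)} = 6 - 12 \left(24 + 4 \left(-1\right) 5 \sqrt{1 - 1}\right) = 6 - 12 \left(24 + 4 \left(-1\right) 5 \sqrt{0}\right) = 6 - 12 \left(24 + 4 \left(-1\right) 5 \cdot 0\right) = 6 - 12 \left(24 + 0\right) = 6 - 288 = -282$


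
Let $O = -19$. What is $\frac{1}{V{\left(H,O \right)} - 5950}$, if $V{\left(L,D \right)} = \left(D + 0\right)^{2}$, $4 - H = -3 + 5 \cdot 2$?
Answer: $- \frac{1}{5589} \approx -0.00017892$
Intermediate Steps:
$H = -3$ ($H = 4 - \left(-3 + 5 \cdot 2\right) = 4 - \left(-3 + 10\right) = 4 - 7 = -3$)
$V{\left(L,D \right)} = D^{2}$
$\frac{1}{V{\left(H,O \right)} - 5950} = \frac{1}{\left(-19\right)^{2} - 5950} = \frac{1}{361 - 5950} = \frac{1}{-5589} = - \frac{1}{5589}$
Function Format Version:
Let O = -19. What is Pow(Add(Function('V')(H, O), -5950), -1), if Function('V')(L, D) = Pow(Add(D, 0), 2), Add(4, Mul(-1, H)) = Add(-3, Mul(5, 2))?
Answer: Rational(-1, 5589) ≈ -0.00017892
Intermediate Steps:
H = -3 (H = Add(4, Mul(-1, Add(-3, Mul(5, 2)))) = Add(4, Mul(-1, Add(-3, 10))) = Add(4, Mul(-1, 7)) = Add(4, -7) = -3)
Function('V')(L, D) = Pow(D, 2)
Pow(Add(Function('V')(H, O), -5950), -1) = Pow(Add(Pow(-19, 2), -5950), -1) = Pow(Add(361, -5950), -1) = Pow(-5589, -1) = Rational(-1, 5589)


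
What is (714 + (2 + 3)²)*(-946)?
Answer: -699094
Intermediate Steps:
(714 + (2 + 3)²)*(-946) = (714 + 5²)*(-946) = (714 + 25)*(-946) = 739*(-946) = -699094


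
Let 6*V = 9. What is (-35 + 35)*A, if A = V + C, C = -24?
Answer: 0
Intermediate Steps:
V = 3/2 (V = (⅙)*9 = 3/2 ≈ 1.5000)
A = -45/2 (A = 3/2 - 24 = -45/2 ≈ -22.500)
(-35 + 35)*A = (-35 + 35)*(-45/2) = 0*(-45/2) = 0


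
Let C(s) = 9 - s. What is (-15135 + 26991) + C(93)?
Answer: 11772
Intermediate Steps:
(-15135 + 26991) + C(93) = (-15135 + 26991) + (9 - 1*93) = 11856 + (9 - 93) = 11856 - 84 = 11772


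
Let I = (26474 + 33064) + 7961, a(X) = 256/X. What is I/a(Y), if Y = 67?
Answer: 4522433/256 ≈ 17666.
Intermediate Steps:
I = 67499 (I = 59538 + 7961 = 67499)
I/a(Y) = 67499/((256/67)) = 67499/((256*(1/67))) = 67499/(256/67) = 67499*(67/256) = 4522433/256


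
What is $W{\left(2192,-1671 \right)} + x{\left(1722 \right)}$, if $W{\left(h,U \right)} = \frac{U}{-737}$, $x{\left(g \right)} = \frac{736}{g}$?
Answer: $\frac{1709947}{634557} \approx 2.6947$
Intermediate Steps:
$W{\left(h,U \right)} = - \frac{U}{737}$ ($W{\left(h,U \right)} = U \left(- \frac{1}{737}\right) = - \frac{U}{737}$)
$W{\left(2192,-1671 \right)} + x{\left(1722 \right)} = \left(- \frac{1}{737}\right) \left(-1671\right) + \frac{736}{1722} = \frac{1671}{737} + 736 \cdot \frac{1}{1722} = \frac{1671}{737} + \frac{368}{861} = \frac{1709947}{634557}$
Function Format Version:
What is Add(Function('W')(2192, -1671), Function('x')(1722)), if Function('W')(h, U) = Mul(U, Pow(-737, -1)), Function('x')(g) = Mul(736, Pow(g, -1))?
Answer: Rational(1709947, 634557) ≈ 2.6947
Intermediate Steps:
Function('W')(h, U) = Mul(Rational(-1, 737), U) (Function('W')(h, U) = Mul(U, Rational(-1, 737)) = Mul(Rational(-1, 737), U))
Add(Function('W')(2192, -1671), Function('x')(1722)) = Add(Mul(Rational(-1, 737), -1671), Mul(736, Pow(1722, -1))) = Add(Rational(1671, 737), Mul(736, Rational(1, 1722))) = Add(Rational(1671, 737), Rational(368, 861)) = Rational(1709947, 634557)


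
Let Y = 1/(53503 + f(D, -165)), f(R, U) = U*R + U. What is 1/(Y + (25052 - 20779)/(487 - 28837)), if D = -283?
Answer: -2835935550/427412659 ≈ -6.6351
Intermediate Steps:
f(R, U) = U + R*U (f(R, U) = R*U + U = U + R*U)
Y = 1/100033 (Y = 1/(53503 - 165*(1 - 283)) = 1/(53503 - 165*(-282)) = 1/(53503 + 46530) = 1/100033 ≈ 9.9967e-6)
1/(Y + (25052 - 20779)/(487 - 28837)) = 1/(1/100033 + (25052 - 20779)/(487 - 28837)) = 1/(1/100033 + 4273/(-28350)) = 1/(1/100033 + 4273*(-1/28350)) = 1/(1/100033 - 4273/28350) = 1/(-427412659/2835935550) = -2835935550/427412659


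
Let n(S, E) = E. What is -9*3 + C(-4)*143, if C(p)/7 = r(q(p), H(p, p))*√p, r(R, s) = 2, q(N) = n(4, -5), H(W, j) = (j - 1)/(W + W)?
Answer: -27 + 4004*I ≈ -27.0 + 4004.0*I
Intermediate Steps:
H(W, j) = (-1 + j)/(2*W) (H(W, j) = (-1 + j)/((2*W)) = (-1 + j)*(1/(2*W)) = (-1 + j)/(2*W))
q(N) = -5
C(p) = 14*√p (C(p) = 7*(2*√p) = 14*√p)
-9*3 + C(-4)*143 = -9*3 + (14*√(-4))*143 = -3*9 + (14*(2*I))*143 = -27 + (28*I)*143 = -27 + 4004*I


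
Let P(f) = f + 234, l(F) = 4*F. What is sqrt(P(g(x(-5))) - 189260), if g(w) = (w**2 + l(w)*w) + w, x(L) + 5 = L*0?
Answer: I*sqrt(188906) ≈ 434.63*I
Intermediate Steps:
x(L) = -5 (x(L) = -5 + L*0 = -5 + 0 = -5)
g(w) = w + 5*w**2 (g(w) = (w**2 + (4*w)*w) + w = (w**2 + 4*w**2) + w = 5*w**2 + w = w + 5*w**2)
P(f) = 234 + f
sqrt(P(g(x(-5))) - 189260) = sqrt((234 - 5*(1 + 5*(-5))) - 189260) = sqrt((234 - 5*(1 - 25)) - 189260) = sqrt((234 - 5*(-24)) - 189260) = sqrt((234 + 120) - 189260) = sqrt(354 - 189260) = sqrt(-188906) = I*sqrt(188906)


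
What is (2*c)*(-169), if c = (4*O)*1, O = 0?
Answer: 0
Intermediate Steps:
c = 0 (c = (4*0)*1 = 0*1 = 0)
(2*c)*(-169) = (2*0)*(-169) = 0*(-169) = 0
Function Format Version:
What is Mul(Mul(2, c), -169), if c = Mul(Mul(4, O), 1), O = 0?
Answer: 0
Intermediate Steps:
c = 0 (c = Mul(Mul(4, 0), 1) = Mul(0, 1) = 0)
Mul(Mul(2, c), -169) = Mul(Mul(2, 0), -169) = Mul(0, -169) = 0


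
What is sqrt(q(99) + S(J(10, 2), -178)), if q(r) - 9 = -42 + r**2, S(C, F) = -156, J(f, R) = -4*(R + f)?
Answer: 6*sqrt(267) ≈ 98.041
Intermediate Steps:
J(f, R) = -4*R - 4*f
q(r) = -33 + r**2 (q(r) = 9 + (-42 + r**2) = -33 + r**2)
sqrt(q(99) + S(J(10, 2), -178)) = sqrt((-33 + 99**2) - 156) = sqrt((-33 + 9801) - 156) = sqrt(9768 - 156) = sqrt(9612) = 6*sqrt(267)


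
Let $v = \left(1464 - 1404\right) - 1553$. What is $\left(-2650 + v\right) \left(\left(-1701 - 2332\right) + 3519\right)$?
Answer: $2129502$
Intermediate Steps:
$v = -1493$ ($v = 60 - 1553 = -1493$)
$\left(-2650 + v\right) \left(\left(-1701 - 2332\right) + 3519\right) = \left(-2650 - 1493\right) \left(\left(-1701 - 2332\right) + 3519\right) = - 4143 \left(\left(-1701 - 2332\right) + 3519\right) = - 4143 \left(-4033 + 3519\right) = \left(-4143\right) \left(-514\right) = 2129502$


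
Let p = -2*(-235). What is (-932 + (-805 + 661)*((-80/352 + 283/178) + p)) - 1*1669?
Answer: -68997195/979 ≈ -70477.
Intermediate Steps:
p = 470
(-932 + (-805 + 661)*((-80/352 + 283/178) + p)) - 1*1669 = (-932 + (-805 + 661)*((-80/352 + 283/178) + 470)) - 1*1669 = (-932 - 144*((-80*1/352 + 283*(1/178)) + 470)) - 1669 = (-932 - 144*((-5/22 + 283/178) + 470)) - 1669 = (-932 - 144*(1334/979 + 470)) - 1669 = (-932 - 144*461464/979) - 1669 = (-932 - 66450816/979) - 1669 = -67363244/979 - 1669 = -68997195/979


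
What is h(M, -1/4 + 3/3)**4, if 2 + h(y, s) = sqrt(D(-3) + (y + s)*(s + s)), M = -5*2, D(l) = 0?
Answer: (8 - I*sqrt(222))**4/256 ≈ -124.48 + 294.27*I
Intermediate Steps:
M = -10
h(y, s) = -2 + sqrt(2)*sqrt(s*(s + y)) (h(y, s) = -2 + sqrt(0 + (y + s)*(s + s)) = -2 + sqrt(0 + (s + y)*(2*s)) = -2 + sqrt(0 + 2*s*(s + y)) = -2 + sqrt(2*s*(s + y)) = -2 + sqrt(2)*sqrt(s*(s + y)))
h(M, -1/4 + 3/3)**4 = (-2 + sqrt(2)*sqrt((-1/4 + 3/3)*((-1/4 + 3/3) - 10)))**4 = (-2 + sqrt(2)*sqrt((-1*1/4 + 3*(1/3))*((-1*1/4 + 3*(1/3)) - 10)))**4 = (-2 + sqrt(2)*sqrt((-1/4 + 1)*((-1/4 + 1) - 10)))**4 = (-2 + sqrt(2)*sqrt(3*(3/4 - 10)/4))**4 = (-2 + sqrt(2)*sqrt((3/4)*(-37/4)))**4 = (-2 + sqrt(2)*sqrt(-111/16))**4 = (-2 + sqrt(2)*(I*sqrt(111)/4))**4 = (-2 + I*sqrt(222)/4)**4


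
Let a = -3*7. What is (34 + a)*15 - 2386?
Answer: -2191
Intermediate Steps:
a = -21
(34 + a)*15 - 2386 = (34 - 21)*15 - 2386 = 13*15 - 2386 = 195 - 2386 = -2191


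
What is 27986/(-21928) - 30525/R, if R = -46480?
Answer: -15785927/25480336 ≈ -0.61953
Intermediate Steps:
27986/(-21928) - 30525/R = 27986/(-21928) - 30525/(-46480) = 27986*(-1/21928) - 30525*(-1/46480) = -13993/10964 + 6105/9296 = -15785927/25480336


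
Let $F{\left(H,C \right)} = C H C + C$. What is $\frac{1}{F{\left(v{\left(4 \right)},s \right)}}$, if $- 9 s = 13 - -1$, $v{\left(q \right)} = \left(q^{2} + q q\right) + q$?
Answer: $\frac{9}{770} \approx 0.011688$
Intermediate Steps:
$v{\left(q \right)} = q + 2 q^{2}$ ($v{\left(q \right)} = \left(q^{2} + q^{2}\right) + q = 2 q^{2} + q = q + 2 q^{2}$)
$s = - \frac{14}{9}$ ($s = - \frac{13 - -1}{9} = - \frac{13 + 1}{9} = \left(- \frac{1}{9}\right) 14 = - \frac{14}{9} \approx -1.5556$)
$F{\left(H,C \right)} = C + H C^{2}$ ($F{\left(H,C \right)} = H C^{2} + C = C + H C^{2}$)
$\frac{1}{F{\left(v{\left(4 \right)},s \right)}} = \frac{1}{\left(- \frac{14}{9}\right) \left(1 - \frac{14 \cdot 4 \left(1 + 2 \cdot 4\right)}{9}\right)} = \frac{1}{\left(- \frac{14}{9}\right) \left(1 - \frac{14 \cdot 4 \left(1 + 8\right)}{9}\right)} = \frac{1}{\left(- \frac{14}{9}\right) \left(1 - \frac{14 \cdot 4 \cdot 9}{9}\right)} = \frac{1}{\left(- \frac{14}{9}\right) \left(1 - 56\right)} = \frac{1}{\left(- \frac{14}{9}\right) \left(-55\right)} = \frac{1}{\frac{770}{9}} = \frac{9}{770}$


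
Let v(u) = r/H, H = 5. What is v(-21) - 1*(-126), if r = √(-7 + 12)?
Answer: 126 + √5/5 ≈ 126.45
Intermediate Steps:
r = √5 ≈ 2.2361
v(u) = √5/5
v(-21) - 1*(-126) = √5/5 - 1*(-126) = √5/5 + 126 = 126 + √5/5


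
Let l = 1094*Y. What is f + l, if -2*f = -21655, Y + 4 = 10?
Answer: 34783/2 ≈ 17392.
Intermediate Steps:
Y = 6 (Y = -4 + 10 = 6)
l = 6564 (l = 1094*6 = 6564)
f = 21655/2 (f = -½*(-21655) = 21655/2 ≈ 10828.)
f + l = 21655/2 + 6564 = 34783/2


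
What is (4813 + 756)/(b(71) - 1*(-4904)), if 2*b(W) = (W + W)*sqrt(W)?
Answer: 27310376/23691305 - 395399*sqrt(71)/23691305 ≈ 1.0121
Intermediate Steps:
b(W) = W**(3/2) (b(W) = ((W + W)*sqrt(W))/2 = ((2*W)*sqrt(W))/2 = (2*W**(3/2))/2 = W**(3/2))
(4813 + 756)/(b(71) - 1*(-4904)) = (4813 + 756)/(71**(3/2) - 1*(-4904)) = 5569/(71*sqrt(71) + 4904) = 5569/(4904 + 71*sqrt(71))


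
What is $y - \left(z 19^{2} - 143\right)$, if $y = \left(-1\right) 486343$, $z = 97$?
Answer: $-521217$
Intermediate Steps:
$y = -486343$
$y - \left(z 19^{2} - 143\right) = -486343 - \left(97 \cdot 19^{2} - 143\right) = -486343 - \left(97 \cdot 361 - 143\right) = -486343 - \left(35017 - 143\right) = -486343 - 34874 = -521217$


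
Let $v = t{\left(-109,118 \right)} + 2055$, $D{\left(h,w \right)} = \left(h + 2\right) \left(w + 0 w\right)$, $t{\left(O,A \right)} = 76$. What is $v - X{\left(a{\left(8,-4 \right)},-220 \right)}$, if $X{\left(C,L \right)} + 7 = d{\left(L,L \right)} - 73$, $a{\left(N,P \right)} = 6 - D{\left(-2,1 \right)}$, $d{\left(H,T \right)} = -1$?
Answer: $2212$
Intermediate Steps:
$D{\left(h,w \right)} = w \left(2 + h\right)$ ($D{\left(h,w \right)} = \left(2 + h\right) \left(w + 0\right) = \left(2 + h\right) w = w \left(2 + h\right)$)
$a{\left(N,P \right)} = 6$ ($a{\left(N,P \right)} = 6 - 1 \left(2 - 2\right) = 6 - 1 \cdot 0 = 6 - 0 = 6 + 0 = 6$)
$X{\left(C,L \right)} = -81$ ($X{\left(C,L \right)} = -7 - 74 = -81$)
$v = 2131$ ($v = 76 + 2055 = 2131$)
$v - X{\left(a{\left(8,-4 \right)},-220 \right)} = 2131 - -81 = 2131 + 81 = 2212$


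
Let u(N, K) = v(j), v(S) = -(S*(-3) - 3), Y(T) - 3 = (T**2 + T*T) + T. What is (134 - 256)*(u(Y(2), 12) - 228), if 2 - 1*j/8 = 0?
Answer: 21594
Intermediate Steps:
j = 16 (j = 16 - 8*0 = 16 + 0 = 16)
Y(T) = 3 + T + 2*T**2 (Y(T) = 3 + ((T**2 + T*T) + T) = 3 + ((T**2 + T**2) + T) = 3 + (2*T**2 + T) = 3 + (T + 2*T**2) = 3 + T + 2*T**2)
v(S) = 3 + 3*S (v(S) = -(-3*S - 3) = -(-3 - 3*S) = 3 + 3*S)
u(N, K) = 51 (u(N, K) = 3 + 3*16 = 3 + 48 = 51)
(134 - 256)*(u(Y(2), 12) - 228) = (134 - 256)*(51 - 228) = -122*(-177) = 21594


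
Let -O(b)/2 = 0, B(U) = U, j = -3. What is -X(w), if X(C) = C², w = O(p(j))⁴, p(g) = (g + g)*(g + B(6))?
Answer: 0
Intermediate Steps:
p(g) = 2*g*(6 + g) (p(g) = (g + g)*(g + 6) = (2*g)*(6 + g) = 2*g*(6 + g))
O(b) = 0 (O(b) = -2*0 = 0)
w = 0 (w = 0⁴ = 0)
-X(w) = -1*0² = -1*0 = 0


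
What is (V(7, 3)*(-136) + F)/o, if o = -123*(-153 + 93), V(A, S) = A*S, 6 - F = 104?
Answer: -1477/3690 ≈ -0.40027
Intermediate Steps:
F = -98 (F = 6 - 1*104 = 6 - 104 = -98)
o = 7380 (o = -123*(-60) = 7380)
(V(7, 3)*(-136) + F)/o = ((7*3)*(-136) - 98)/7380 = (21*(-136) - 98)*(1/7380) = (-2856 - 98)*(1/7380) = -2954*1/7380 = -1477/3690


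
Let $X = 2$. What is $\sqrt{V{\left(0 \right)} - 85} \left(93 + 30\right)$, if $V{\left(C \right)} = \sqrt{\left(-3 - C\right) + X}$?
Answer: $123 \sqrt{-85 + i} \approx 6.6705 + 1134.0 i$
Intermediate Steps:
$V{\left(C \right)} = \sqrt{-1 - C}$ ($V{\left(C \right)} = \sqrt{\left(-3 - C\right) + 2} = \sqrt{-1 - C}$)
$\sqrt{V{\left(0 \right)} - 85} \left(93 + 30\right) = \sqrt{\sqrt{-1 - 0} - 85} \left(93 + 30\right) = \sqrt{\sqrt{-1 + 0} - 85} \cdot 123 = \sqrt{\sqrt{-1} - 85} \cdot 123 = \sqrt{i - 85} \cdot 123 = \sqrt{-85 + i} 123 = 123 \sqrt{-85 + i}$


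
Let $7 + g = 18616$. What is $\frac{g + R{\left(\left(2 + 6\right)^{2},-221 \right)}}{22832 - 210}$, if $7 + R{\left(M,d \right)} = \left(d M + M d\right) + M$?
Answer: $- \frac{4811}{11311} \approx -0.42534$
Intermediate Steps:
$g = 18609$ ($g = -7 + 18616 = 18609$)
$R{\left(M,d \right)} = -7 + M + 2 M d$ ($R{\left(M,d \right)} = -7 + \left(\left(d M + M d\right) + M\right) = -7 + \left(\left(M d + M d\right) + M\right) = -7 + \left(2 M d + M\right) = -7 + \left(M + 2 M d\right) = -7 + M + 2 M d$)
$\frac{g + R{\left(\left(2 + 6\right)^{2},-221 \right)}}{22832 - 210} = \frac{18609 + \left(-7 + \left(2 + 6\right)^{2} + 2 \left(2 + 6\right)^{2} \left(-221\right)\right)}{22832 - 210} = \frac{18609 + \left(-7 + 8^{2} + 2 \cdot 8^{2} \left(-221\right)\right)}{22622} = \left(18609 + \left(-7 + 64 + 2 \cdot 64 \left(-221\right)\right)\right) \frac{1}{22622} = \left(18609 - 28231\right) \frac{1}{22622} = \left(-9622\right) \frac{1}{22622} = - \frac{4811}{11311}$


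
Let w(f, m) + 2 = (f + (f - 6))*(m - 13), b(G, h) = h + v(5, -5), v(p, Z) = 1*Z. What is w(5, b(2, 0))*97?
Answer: -7178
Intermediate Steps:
v(p, Z) = Z
b(G, h) = -5 + h (b(G, h) = h - 5 = -5 + h)
w(f, m) = -2 + (-13 + m)*(-6 + 2*f) (w(f, m) = -2 + (f + (f - 6))*(m - 13) = -2 + (f + (-6 + f))*(-13 + m) = -2 + (-6 + 2*f)*(-13 + m) = -2 + (-13 + m)*(-6 + 2*f))
w(5, b(2, 0))*97 = (76 - 26*5 - 6*(-5 + 0) + 2*5*(-5 + 0))*97 = (76 - 130 - 6*(-5) + 2*5*(-5))*97 = (76 - 130 + 30 - 50)*97 = -74*97 = -7178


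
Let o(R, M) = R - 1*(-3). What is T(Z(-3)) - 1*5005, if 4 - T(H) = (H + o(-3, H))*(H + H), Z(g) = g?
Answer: -5019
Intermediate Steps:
o(R, M) = 3 + R (o(R, M) = R + 3 = 3 + R)
T(H) = 4 - 2*H**2 (T(H) = 4 - (H + (3 - 3))*(H + H) = 4 - (H + 0)*2*H = 4 - H*2*H = 4 - 2*H**2)
T(Z(-3)) - 1*5005 = (4 - 2*(-3)**2) - 1*5005 = (4 - 2*9) - 5005 = (4 - 18) - 5005 = -14 - 5005 = -5019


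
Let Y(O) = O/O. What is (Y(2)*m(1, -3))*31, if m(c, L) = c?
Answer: 31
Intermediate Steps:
Y(O) = 1
(Y(2)*m(1, -3))*31 = (1*1)*31 = 1*31 = 31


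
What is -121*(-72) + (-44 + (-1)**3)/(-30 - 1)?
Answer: 270117/31 ≈ 8713.5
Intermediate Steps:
-121*(-72) + (-44 + (-1)**3)/(-30 - 1) = 8712 + (-44 - 1)/(-31) = 8712 - 45*(-1/31) = 8712 + 45/31 = 270117/31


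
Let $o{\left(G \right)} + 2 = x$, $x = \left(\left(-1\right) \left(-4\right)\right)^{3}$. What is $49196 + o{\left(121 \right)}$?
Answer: $49258$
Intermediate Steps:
$x = 64$ ($x = 4^{3} = 64$)
$o{\left(G \right)} = 62$ ($o{\left(G \right)} = -2 + 64 = 62$)
$49196 + o{\left(121 \right)} = 49196 + 62 = 49258$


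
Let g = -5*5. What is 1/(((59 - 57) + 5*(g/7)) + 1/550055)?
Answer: -3850385/61056098 ≈ -0.063063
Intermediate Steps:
g = -25
1/(((59 - 57) + 5*(g/7)) + 1/550055) = 1/(((59 - 57) + 5*(-25/7)) + 1/550055) = 1/((2 + 5*(-25*⅐)) + 1/550055) = 1/((2 + 5*(-25/7)) + 1/550055) = 1/((2 - 125/7) + 1/550055) = 1/(-111/7 + 1/550055) = 1/(-61056098/3850385) = -3850385/61056098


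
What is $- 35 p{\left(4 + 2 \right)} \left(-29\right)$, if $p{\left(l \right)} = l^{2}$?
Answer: $36540$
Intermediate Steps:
$- 35 p{\left(4 + 2 \right)} \left(-29\right) = - 35 \left(4 + 2\right)^{2} \left(-29\right) = - 35 \cdot 6^{2} \left(-29\right) = \left(-35\right) 36 \left(-29\right) = \left(-1260\right) \left(-29\right) = 36540$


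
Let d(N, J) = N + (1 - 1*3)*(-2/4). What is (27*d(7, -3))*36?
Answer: 7776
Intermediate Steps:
d(N, J) = 1 + N (d(N, J) = N + (1 - 3)*(-2*¼) = N - 2*(-½) = N + 1 = 1 + N)
(27*d(7, -3))*36 = (27*(1 + 7))*36 = (27*8)*36 = 216*36 = 7776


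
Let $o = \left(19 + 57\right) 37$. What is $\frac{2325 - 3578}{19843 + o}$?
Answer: $- \frac{1253}{22655} \approx -0.055308$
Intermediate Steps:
$o = 2812$ ($o = 76 \cdot 37 = 2812$)
$\frac{2325 - 3578}{19843 + o} = \frac{2325 - 3578}{19843 + 2812} = - \frac{1253}{22655}$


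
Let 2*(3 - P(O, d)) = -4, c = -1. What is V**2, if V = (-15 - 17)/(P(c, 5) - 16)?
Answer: 1024/121 ≈ 8.4628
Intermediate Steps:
P(O, d) = 5 (P(O, d) = 3 - 1/2*(-4) = 3 + 2 = 5)
V = 32/11 (V = (-15 - 17)/(5 - 16) = -32/(-11) = -32*(-1/11) = 32/11 ≈ 2.9091)
V**2 = (32/11)**2 = 1024/121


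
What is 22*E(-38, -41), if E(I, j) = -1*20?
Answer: -440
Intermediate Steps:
E(I, j) = -20
22*E(-38, -41) = 22*(-20) = -440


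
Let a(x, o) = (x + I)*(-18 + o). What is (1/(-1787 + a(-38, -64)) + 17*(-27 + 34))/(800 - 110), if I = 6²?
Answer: 96568/559935 ≈ 0.17246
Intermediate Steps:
I = 36
a(x, o) = (-18 + o)*(36 + x) (a(x, o) = (x + 36)*(-18 + o) = (36 + x)*(-18 + o) = (-18 + o)*(36 + x))
(1/(-1787 + a(-38, -64)) + 17*(-27 + 34))/(800 - 110) = (1/(-1787 + (-648 - 18*(-38) + 36*(-64) - 64*(-38))) + 17*(-27 + 34))/(800 - 110) = (1/(-1787 + (-648 + 684 - 2304 + 2432)) + 17*7)/690 = (1/(-1787 + 164) + 119)*(1/690) = (1/(-1623) + 119)*(1/690) = (-1/1623 + 119)*(1/690) = (193136/1623)*(1/690) = 96568/559935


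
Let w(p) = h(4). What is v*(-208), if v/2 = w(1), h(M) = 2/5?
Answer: -832/5 ≈ -166.40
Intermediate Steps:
h(M) = 2/5 (h(M) = 2*(1/5) = 2/5)
w(p) = 2/5
v = 4/5 (v = 2*(2/5) = 4/5 ≈ 0.80000)
v*(-208) = (4/5)*(-208) = -832/5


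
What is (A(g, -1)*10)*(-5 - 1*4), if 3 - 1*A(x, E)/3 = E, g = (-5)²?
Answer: -1080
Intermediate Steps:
g = 25
A(x, E) = 9 - 3*E
(A(g, -1)*10)*(-5 - 1*4) = ((9 - 3*(-1))*10)*(-5 - 1*4) = ((9 + 3)*10)*(-5 - 4) = (12*10)*(-9) = 120*(-9) = -1080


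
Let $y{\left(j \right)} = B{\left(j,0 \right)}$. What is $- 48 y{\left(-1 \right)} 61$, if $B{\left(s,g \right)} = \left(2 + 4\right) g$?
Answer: $0$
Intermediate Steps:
$B{\left(s,g \right)} = 6 g$
$y{\left(j \right)} = 0$ ($y{\left(j \right)} = 6 \cdot 0 = 0$)
$- 48 y{\left(-1 \right)} 61 = \left(-48\right) 0 \cdot 61 = 0 \cdot 61 = 0$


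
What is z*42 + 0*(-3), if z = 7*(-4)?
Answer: -1176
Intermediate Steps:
z = -28
z*42 + 0*(-3) = -28*42 + 0*(-3) = -1176 + 0 = -1176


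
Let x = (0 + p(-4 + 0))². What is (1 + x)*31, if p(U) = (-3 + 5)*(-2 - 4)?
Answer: 4495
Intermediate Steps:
p(U) = -12 (p(U) = 2*(-6) = -12)
x = 144 (x = (0 - 12)² = (-12)² = 144)
(1 + x)*31 = (1 + 144)*31 = 145*31 = 4495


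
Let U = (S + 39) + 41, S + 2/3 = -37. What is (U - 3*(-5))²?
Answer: 29584/9 ≈ 3287.1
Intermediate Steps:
S = -113/3 (S = -⅔ - 37 = -113/3 ≈ -37.667)
U = 127/3 (U = (-113/3 + 39) + 41 = 4/3 + 41 = 127/3 ≈ 42.333)
(U - 3*(-5))² = (127/3 - 3*(-5))² = (127/3 + 15)² = (172/3)² = 29584/9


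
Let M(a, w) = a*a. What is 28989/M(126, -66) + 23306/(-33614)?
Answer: 685295/605052 ≈ 1.1326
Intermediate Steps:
M(a, w) = a**2
28989/M(126, -66) + 23306/(-33614) = 28989/(126**2) + 23306/(-33614) = 28989/15876 + 23306*(-1/33614) = 28989*(1/15876) - 11653/16807 = 3221/1764 - 11653/16807 = 685295/605052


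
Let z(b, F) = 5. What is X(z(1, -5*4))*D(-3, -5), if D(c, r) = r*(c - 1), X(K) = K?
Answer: 100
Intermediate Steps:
D(c, r) = r*(-1 + c)
X(z(1, -5*4))*D(-3, -5) = 5*(-5*(-1 - 3)) = 5*(-5*(-4)) = 5*20 = 100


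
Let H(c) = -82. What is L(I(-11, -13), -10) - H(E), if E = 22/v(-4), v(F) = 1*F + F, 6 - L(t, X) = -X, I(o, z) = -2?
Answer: 78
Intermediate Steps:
L(t, X) = 6 + X (L(t, X) = 6 - (-1)*X = 6 + X)
v(F) = 2*F (v(F) = F + F = 2*F)
E = -11/4 (E = 22/((2*(-4))) = 22/(-8) = 22*(-⅛) = -11/4 ≈ -2.7500)
L(I(-11, -13), -10) - H(E) = (6 - 10) - 1*(-82) = -4 + 82 = 78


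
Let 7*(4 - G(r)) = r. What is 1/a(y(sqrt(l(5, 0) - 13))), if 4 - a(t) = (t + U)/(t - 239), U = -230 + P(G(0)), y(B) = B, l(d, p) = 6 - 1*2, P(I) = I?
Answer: 174497/532981 - 39*I/532981 ≈ 0.3274 - 7.3173e-5*I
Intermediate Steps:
G(r) = 4 - r/7
l(d, p) = 4 (l(d, p) = 6 - 2 = 4)
U = -226 (U = -230 + (4 - 1/7*0) = -230 + (4 + 0) = -230 + 4 = -226)
a(t) = 4 - (-226 + t)/(-239 + t) (a(t) = 4 - (t - 226)/(t - 239) = 4 - (-226 + t)/(-239 + t))
1/a(y(sqrt(l(5, 0) - 13))) = 1/((-730 + 3*sqrt(4 - 13))/(-239 + sqrt(4 - 13))) = 1/((-730 + 3*sqrt(-9))/(-239 + sqrt(-9))) = 1/((-730 + 3*(3*I))/(-239 + 3*I)) = 1/(((-239 - 3*I)/57130)*(-730 + 9*I)) = 1/((-730 + 9*I)*(-239 - 3*I)/57130) = (-730 - 9*I)*(-239 + 3*I)/532981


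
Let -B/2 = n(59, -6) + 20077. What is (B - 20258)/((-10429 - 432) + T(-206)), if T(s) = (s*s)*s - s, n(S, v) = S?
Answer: 60530/8752471 ≈ 0.0069158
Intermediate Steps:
B = -40272 (B = -2*(59 + 20077) = -2*20136 = -40272)
T(s) = s³ - s (T(s) = s²*s - s = s³ - s)
(B - 20258)/((-10429 - 432) + T(-206)) = (-40272 - 20258)/((-10429 - 432) + ((-206)³ - 1*(-206))) = -60530/(-10861 + (-8741816 + 206)) = -60530/(-10861 - 8741610) = -60530/(-8752471) = -60530*(-1/8752471) = 60530/8752471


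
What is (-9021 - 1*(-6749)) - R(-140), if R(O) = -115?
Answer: -2157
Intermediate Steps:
(-9021 - 1*(-6749)) - R(-140) = (-9021 - 1*(-6749)) - 1*(-115) = (-9021 + 6749) + 115 = -2272 + 115 = -2157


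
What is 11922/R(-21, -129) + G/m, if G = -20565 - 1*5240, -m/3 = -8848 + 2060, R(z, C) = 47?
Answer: 241566773/957108 ≈ 252.39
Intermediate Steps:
m = 20364 (m = -3*(-8848 + 2060) = -3*(-6788) = 20364)
G = -25805 (G = -20565 - 5240 = -25805)
11922/R(-21, -129) + G/m = 11922/47 - 25805/20364 = 241566773/957108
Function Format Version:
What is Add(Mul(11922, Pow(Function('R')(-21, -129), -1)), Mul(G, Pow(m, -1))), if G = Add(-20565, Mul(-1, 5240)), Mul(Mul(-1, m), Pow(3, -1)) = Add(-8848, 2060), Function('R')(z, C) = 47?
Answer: Rational(241566773, 957108) ≈ 252.39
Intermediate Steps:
m = 20364 (m = Mul(-3, Add(-8848, 2060)) = Mul(-3, -6788) = 20364)
G = -25805 (G = Add(-20565, -5240) = -25805)
Add(Mul(11922, Pow(Function('R')(-21, -129), -1)), Mul(G, Pow(m, -1))) = Add(Mul(11922, Pow(47, -1)), Mul(-25805, Pow(20364, -1))) = Add(Mul(11922, Rational(1, 47)), Mul(-25805, Rational(1, 20364))) = Add(Rational(11922, 47), Rational(-25805, 20364)) = Rational(241566773, 957108)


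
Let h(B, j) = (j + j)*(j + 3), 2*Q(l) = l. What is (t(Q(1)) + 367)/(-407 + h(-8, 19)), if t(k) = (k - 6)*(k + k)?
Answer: 241/286 ≈ 0.84266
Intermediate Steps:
Q(l) = l/2
t(k) = 2*k*(-6 + k) (t(k) = (-6 + k)*(2*k) = 2*k*(-6 + k))
h(B, j) = 2*j*(3 + j) (h(B, j) = (2*j)*(3 + j) = 2*j*(3 + j))
(t(Q(1)) + 367)/(-407 + h(-8, 19)) = (2*((½)*1)*(-6 + (½)*1) + 367)/(-407 + 2*19*(3 + 19)) = (2*(½)*(-6 + ½) + 367)/(-407 + 2*19*22) = (2*(½)*(-11/2) + 367)/(-407 + 836) = (-11/2 + 367)/429 = (723/2)*(1/429) = 241/286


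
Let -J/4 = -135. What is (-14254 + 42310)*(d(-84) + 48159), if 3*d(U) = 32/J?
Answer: 182405176856/135 ≈ 1.3511e+9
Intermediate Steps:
J = 540 (J = -4*(-135) = 540)
d(U) = 8/405 (d(U) = (32/540)/3 = (32*(1/540))/3 = (⅓)*(8/135) = 8/405)
(-14254 + 42310)*(d(-84) + 48159) = (-14254 + 42310)*(8/405 + 48159) = 28056*(19504403/405) = 182405176856/135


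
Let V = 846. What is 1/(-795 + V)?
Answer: 1/51 ≈ 0.019608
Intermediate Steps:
1/(-795 + V) = 1/(-795 + 846) = 1/51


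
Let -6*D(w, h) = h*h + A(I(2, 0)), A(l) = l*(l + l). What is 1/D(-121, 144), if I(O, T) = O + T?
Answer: -3/10372 ≈ -0.00028924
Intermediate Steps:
A(l) = 2*l² (A(l) = l*(2*l) = 2*l²)
D(w, h) = -4/3 - h²/6 (D(w, h) = -(h*h + 2*(2 + 0)²)/6 = -(h² + 2*2²)/6 = -(h² + 2*4)/6 = -(h² + 8)/6 = -(8 + h²)/6 = -4/3 - h²/6)
1/D(-121, 144) = 1/(-4/3 - ⅙*144²) = 1/(-4/3 - ⅙*20736) = 1/(-4/3 - 3456) = 1/(-10372/3) = -3/10372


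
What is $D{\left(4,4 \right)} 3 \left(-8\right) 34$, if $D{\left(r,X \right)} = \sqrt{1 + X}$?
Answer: $- 816 \sqrt{5} \approx -1824.6$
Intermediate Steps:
$D{\left(4,4 \right)} 3 \left(-8\right) 34 = \sqrt{1 + 4} \cdot 3 \left(-8\right) 34 = \sqrt{5} \cdot 3 \left(-8\right) 34 = 3 \sqrt{5} \left(-8\right) 34 = - 24 \sqrt{5} \cdot 34 = - 816 \sqrt{5}$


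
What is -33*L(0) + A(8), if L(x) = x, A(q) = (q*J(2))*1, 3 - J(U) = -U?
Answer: 40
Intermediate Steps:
J(U) = 3 + U (J(U) = 3 - (-1)*U = 3 + U)
A(q) = 5*q (A(q) = (q*(3 + 2))*1 = (q*5)*1 = (5*q)*1 = 5*q)
-33*L(0) + A(8) = -33*0 + 5*8 = 0 + 40 = 40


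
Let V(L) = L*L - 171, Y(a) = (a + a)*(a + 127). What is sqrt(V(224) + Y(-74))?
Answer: sqrt(42161) ≈ 205.33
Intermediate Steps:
Y(a) = 2*a*(127 + a) (Y(a) = (2*a)*(127 + a) = 2*a*(127 + a))
V(L) = -171 + L**2 (V(L) = L**2 - 171 = -171 + L**2)
sqrt(V(224) + Y(-74)) = sqrt((-171 + 224**2) + 2*(-74)*(127 - 74)) = sqrt((-171 + 50176) + 2*(-74)*53) = sqrt(50005 - 7844) = sqrt(42161)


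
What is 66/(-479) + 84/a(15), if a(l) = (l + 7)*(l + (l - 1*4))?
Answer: 621/68497 ≈ 0.0090661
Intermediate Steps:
a(l) = (-4 + 2*l)*(7 + l) (a(l) = (7 + l)*(l + (l - 4)) = (7 + l)*(l + (-4 + l)) = (7 + l)*(-4 + 2*l) = (-4 + 2*l)*(7 + l))
66/(-479) + 84/a(15) = 66/(-479) + 84/(-28 + 2*15**2 + 10*15) = 66*(-1/479) + 84/(-28 + 2*225 + 150) = -66/479 + 84/(-28 + 450 + 150) = -66/479 + 84/572 = -66/479 + 84*(1/572) = -66/479 + 21/143 = 621/68497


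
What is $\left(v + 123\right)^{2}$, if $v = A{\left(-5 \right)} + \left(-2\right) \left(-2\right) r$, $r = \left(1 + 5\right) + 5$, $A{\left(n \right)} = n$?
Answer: $26244$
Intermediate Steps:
$r = 11$ ($r = 6 + 5 = 11$)
$v = 39$ ($v = -5 + \left(-2\right) \left(-2\right) 11 = -5 + 4 \cdot 11 = -5 + 44 = 39$)
$\left(v + 123\right)^{2} = \left(39 + 123\right)^{2} = 162^{2} = 26244$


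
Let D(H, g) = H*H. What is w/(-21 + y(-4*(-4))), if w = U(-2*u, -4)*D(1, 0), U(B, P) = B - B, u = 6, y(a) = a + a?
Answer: 0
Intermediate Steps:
y(a) = 2*a
D(H, g) = H²
U(B, P) = 0
w = 0 (w = 0*1² = 0*1 = 0)
w/(-21 + y(-4*(-4))) = 0/(-21 + 2*(-4*(-4))) = 0/(-21 + 2*16) = 0/(-21 + 32) = 0/11 = (1/11)*0 = 0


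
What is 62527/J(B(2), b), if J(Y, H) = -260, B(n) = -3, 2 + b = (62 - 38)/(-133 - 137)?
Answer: -62527/260 ≈ -240.49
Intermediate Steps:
b = -94/45 (b = -2 + (62 - 38)/(-133 - 137) = -2 + 24/(-270) = -2 + 24*(-1/270) = -2 - 4/45 = -94/45 ≈ -2.0889)
62527/J(B(2), b) = 62527/(-260) = 62527*(-1/260) = -62527/260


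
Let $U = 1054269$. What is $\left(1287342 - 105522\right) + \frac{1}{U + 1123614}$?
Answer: $\frac{2573865687061}{2177883} \approx 1.1818 \cdot 10^{6}$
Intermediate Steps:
$\left(1287342 - 105522\right) + \frac{1}{U + 1123614} = \left(1287342 - 105522\right) + \frac{1}{1054269 + 1123614} = 1181820 + \frac{1}{2177883} = \frac{2573865687061}{2177883}$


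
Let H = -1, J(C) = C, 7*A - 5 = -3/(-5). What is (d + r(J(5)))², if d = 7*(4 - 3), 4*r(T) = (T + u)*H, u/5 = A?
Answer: 361/16 ≈ 22.563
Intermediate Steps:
A = ⅘ (A = 5/7 + (-3/(-5))/7 = 5/7 + (-3*(-⅕))/7 = 5/7 + (⅐)*(⅗) = 5/7 + 3/35 = ⅘ ≈ 0.80000)
u = 4 (u = 5*(⅘) = 4)
r(T) = -1 - T/4 (r(T) = ((T + 4)*(-1))/4 = ((4 + T)*(-1))/4 = (-4 - T)/4 = -1 - T/4)
d = 7 (d = 7*1 = 7)
(d + r(J(5)))² = (7 + (-1 - ¼*5))² = (7 + (-1 - 5/4))² = (7 - 9/4)² = (19/4)² = 361/16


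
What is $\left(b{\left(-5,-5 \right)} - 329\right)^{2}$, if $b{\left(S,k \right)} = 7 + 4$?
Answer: $101124$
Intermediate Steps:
$b{\left(S,k \right)} = 11$
$\left(b{\left(-5,-5 \right)} - 329\right)^{2} = \left(11 - 329\right)^{2} = \left(-318\right)^{2} = 101124$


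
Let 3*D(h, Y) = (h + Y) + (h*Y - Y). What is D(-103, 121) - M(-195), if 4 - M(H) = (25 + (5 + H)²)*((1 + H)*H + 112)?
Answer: 4111951672/3 ≈ 1.3707e+9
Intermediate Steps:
M(H) = 4 - (25 + (5 + H)²)*(112 + H*(1 + H)) (M(H) = 4 - (25 + (5 + H)²)*((1 + H)*H + 112) = 4 - (25 + (5 + H)²)*(H*(1 + H) + 112) = 4 - (25 + (5 + H)²)*(112 + H*(1 + H)))
D(h, Y) = h/3 + Y*h/3 (D(h, Y) = ((h + Y) + (h*Y - Y))/3 = ((Y + h) + (Y*h - Y))/3 = ((Y + h) + (-Y + Y*h))/3 = (h + Y*h)/3 = h/3 + Y*h/3)
D(-103, 121) - M(-195) = (⅓)*(-103)*(1 + 121) - (-5596 - 1*(-195)⁴ - 1170*(-195) - 172*(-195)² - 11*(-195)³) = (⅓)*(-103)*122 - (-5596 - 1*1445900625 + 228150 - 172*38025 - 11*(-7414875)) = -12566/3 - (-5596 - 1445900625 + 228150 - 6540300 + 81563625) = -12566/3 - 1*(-1370654746) = -12566/3 + 1370654746 = 4111951672/3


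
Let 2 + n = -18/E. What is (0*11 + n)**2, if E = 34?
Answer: 1849/289 ≈ 6.3979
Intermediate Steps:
n = -43/17 (n = -2 - 18/34 = -2 - 18*1/34 = -2 - 9/17 = -43/17 ≈ -2.5294)
(0*11 + n)**2 = (0*11 - 43/17)**2 = (0 - 43/17)**2 = (-43/17)**2 = 1849/289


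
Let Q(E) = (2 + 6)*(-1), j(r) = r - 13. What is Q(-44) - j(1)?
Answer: 4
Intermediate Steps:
j(r) = -13 + r
Q(E) = -8 (Q(E) = 8*(-1) = -8)
Q(-44) - j(1) = -8 - (-13 + 1) = -8 - 1*(-12) = -8 + 12 = 4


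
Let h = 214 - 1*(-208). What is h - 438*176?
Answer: -76666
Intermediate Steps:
h = 422 (h = 214 + 208 = 422)
h - 438*176 = 422 - 438*176 = 422 - 77088 = -76666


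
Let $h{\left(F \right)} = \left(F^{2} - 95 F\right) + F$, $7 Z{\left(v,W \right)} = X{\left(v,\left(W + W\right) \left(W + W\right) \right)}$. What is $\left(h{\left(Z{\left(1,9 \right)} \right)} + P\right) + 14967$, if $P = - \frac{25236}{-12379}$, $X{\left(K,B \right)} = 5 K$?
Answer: $\frac{9039367286}{606571} \approx 14902.0$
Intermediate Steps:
$Z{\left(v,W \right)} = \frac{5 v}{7}$
$P = \frac{25236}{12379}$ ($P = \left(-25236\right) \left(- \frac{1}{12379}\right) = \frac{25236}{12379} \approx 2.0386$)
$h{\left(F \right)} = F^{2} - 94 F$
$\left(h{\left(Z{\left(1,9 \right)} \right)} + P\right) + 14967 = \left(\frac{5}{7} \cdot 1 \left(-94 + \frac{5}{7} \cdot 1\right) + \frac{25236}{12379}\right) + 14967 = \left(\frac{5 \left(-94 + \frac{5}{7}\right)}{7} + \frac{25236}{12379}\right) + 14967 = \left(\frac{5}{7} \left(- \frac{653}{7}\right) + \frac{25236}{12379}\right) + 14967 = \left(- \frac{3265}{49} + \frac{25236}{12379}\right) + 14967 = - \frac{39180871}{606571} + 14967 = \frac{9039367286}{606571}$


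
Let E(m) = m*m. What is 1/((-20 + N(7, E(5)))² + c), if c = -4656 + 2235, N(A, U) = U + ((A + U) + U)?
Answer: 1/1423 ≈ 0.00070274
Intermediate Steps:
E(m) = m²
N(A, U) = A + 3*U (N(A, U) = U + (A + 2*U) = A + 3*U)
c = -2421
1/((-20 + N(7, E(5)))² + c) = 1/((-20 + (7 + 3*5²))² - 2421) = 1/((-20 + (7 + 3*25))² - 2421) = 1/((-20 + (7 + 75))² - 2421) = 1/((-20 + 82)² - 2421) = 1/(62² - 2421) = 1/(3844 - 2421) = 1/1423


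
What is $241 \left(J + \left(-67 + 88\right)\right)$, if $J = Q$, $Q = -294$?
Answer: $-65793$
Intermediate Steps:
$J = -294$
$241 \left(J + \left(-67 + 88\right)\right) = 241 \left(-294 + \left(-67 + 88\right)\right) = 241 \left(-294 + 21\right) = 241 \left(-273\right) = -65793$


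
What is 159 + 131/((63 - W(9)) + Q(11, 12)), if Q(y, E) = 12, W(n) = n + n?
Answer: 9194/57 ≈ 161.30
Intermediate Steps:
W(n) = 2*n
159 + 131/((63 - W(9)) + Q(11, 12)) = 159 + 131/((63 - 2*9) + 12) = 159 + 131/((63 - 1*18) + 12) = 159 + 131/((63 - 18) + 12) = 159 + 131/(45 + 12) = 159 + 131/57 = 9194/57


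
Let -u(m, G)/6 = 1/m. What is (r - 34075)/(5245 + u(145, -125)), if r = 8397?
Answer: -3723310/760519 ≈ -4.8958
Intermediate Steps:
u(m, G) = -6/m
(r - 34075)/(5245 + u(145, -125)) = (8397 - 34075)/(5245 - 6/145) = -25678/(5245 - 6*1/145) = -25678/(5245 - 6/145) = -25678/760519/145 = -25678*145/760519 = -3723310/760519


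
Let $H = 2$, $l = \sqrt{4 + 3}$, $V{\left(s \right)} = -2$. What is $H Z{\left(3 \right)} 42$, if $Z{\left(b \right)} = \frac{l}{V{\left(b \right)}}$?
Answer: $- 42 \sqrt{7} \approx -111.12$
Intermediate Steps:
$l = \sqrt{7} \approx 2.6458$
$Z{\left(b \right)} = - \frac{\sqrt{7}}{2}$ ($Z{\left(b \right)} = \frac{\sqrt{7}}{-2} = \sqrt{7} \left(- \frac{1}{2}\right) = - \frac{\sqrt{7}}{2}$)
$H Z{\left(3 \right)} 42 = 2 \left(- \frac{\sqrt{7}}{2}\right) 42 = - \sqrt{7} \cdot 42 = - 42 \sqrt{7}$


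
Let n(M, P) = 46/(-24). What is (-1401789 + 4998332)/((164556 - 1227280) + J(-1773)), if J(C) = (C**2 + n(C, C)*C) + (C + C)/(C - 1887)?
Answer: 4387782460/2542729147 ≈ 1.7256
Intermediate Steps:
n(M, P) = -23/12 (n(M, P) = 46*(-1/24) = -23/12)
J(C) = C**2 - 23*C/12 + 2*C/(-1887 + C) (J(C) = (C**2 - 23*C/12) + (C + C)/(C - 1887) = (C**2 - 23*C/12) + (2*C)/(-1887 + C) = (C**2 - 23*C/12) + 2*C/(-1887 + C) = C**2 - 23*C/12 + 2*C/(-1887 + C))
(-1401789 + 4998332)/((164556 - 1227280) + J(-1773)) = (-1401789 + 4998332)/((164556 - 1227280) + (1/12)*(-1773)*(43425 - 22667*(-1773) + 12*(-1773)**2)/(-1887 - 1773)) = 3596543/(-1062724 + (1/12)*(-1773)*(43425 + 40188591 + 12*3143529)/(-3660)) = 3596543/(-1062724 + (1/12)*(-1773)*(-1/3660)*(43425 + 40188591 + 37722348)) = 3596543/(-1062724 + (1/12)*(-1773)*(-1/3660)*77954364) = 3596543/(-1062724 + 3839252427/1220) = 3596543/(2542729147/1220) = 3596543*(1220/2542729147) = 4387782460/2542729147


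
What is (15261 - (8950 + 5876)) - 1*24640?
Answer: -24205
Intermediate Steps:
(15261 - (8950 + 5876)) - 1*24640 = (15261 - 1*14826) - 24640 = (15261 - 14826) - 24640 = 435 - 24640 = -24205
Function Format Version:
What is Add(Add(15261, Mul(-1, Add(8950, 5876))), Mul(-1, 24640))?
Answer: -24205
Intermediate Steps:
Add(Add(15261, Mul(-1, Add(8950, 5876))), Mul(-1, 24640)) = Add(Add(15261, Mul(-1, 14826)), -24640) = Add(Add(15261, -14826), -24640) = Add(435, -24640) = -24205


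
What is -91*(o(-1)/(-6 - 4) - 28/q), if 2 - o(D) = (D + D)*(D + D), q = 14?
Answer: 819/5 ≈ 163.80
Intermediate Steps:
o(D) = 2 - 4*D² (o(D) = 2 - (D + D)*(D + D) = 2 - 2*D*2*D = 2 - 4*D²)
-91*(o(-1)/(-6 - 4) - 28/q) = -91*((2 - 4*(-1)²)/(-6 - 4) - 28/14) = -91*((2 - 4*1)/(-10) - 28*1/14) = -91*((2 - 4)*(-⅒) - 2) = -91*(-2*(-⅒) - 2) = -91*(⅕ - 2) = -91*(-9/5) = 819/5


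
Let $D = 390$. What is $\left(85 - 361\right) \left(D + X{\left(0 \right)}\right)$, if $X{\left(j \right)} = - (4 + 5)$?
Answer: $-105156$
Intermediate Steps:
$X{\left(j \right)} = -9$ ($X{\left(j \right)} = \left(-1\right) 9 = -9$)
$\left(85 - 361\right) \left(D + X{\left(0 \right)}\right) = \left(85 - 361\right) \left(390 - 9\right) = \left(-276\right) 381 = -105156$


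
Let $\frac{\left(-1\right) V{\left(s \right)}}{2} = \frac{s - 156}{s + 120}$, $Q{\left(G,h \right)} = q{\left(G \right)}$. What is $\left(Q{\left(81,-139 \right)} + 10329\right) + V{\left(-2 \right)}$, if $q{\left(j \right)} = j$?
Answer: $\frac{614348}{59} \approx 10413.0$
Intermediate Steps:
$Q{\left(G,h \right)} = G$
$V{\left(s \right)} = - \frac{2 \left(-156 + s\right)}{120 + s}$ ($V{\left(s \right)} = - 2 \frac{s - 156}{s + 120} = - 2 \frac{-156 + s}{120 + s} = - \frac{2 \left(-156 + s\right)}{120 + s}$)
$\left(Q{\left(81,-139 \right)} + 10329\right) + V{\left(-2 \right)} = \left(81 + 10329\right) + \frac{2 \left(156 - -2\right)}{120 - 2} = 10410 + \frac{2 \left(156 + 2\right)}{118} = 10410 + 2 \cdot \frac{1}{118} \cdot 158 = 10410 + \frac{158}{59} = \frac{614348}{59}$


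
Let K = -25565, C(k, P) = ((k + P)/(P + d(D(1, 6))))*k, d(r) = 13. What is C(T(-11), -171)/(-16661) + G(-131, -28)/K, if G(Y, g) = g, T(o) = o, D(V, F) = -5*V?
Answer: 62444697/33649138735 ≈ 0.0018558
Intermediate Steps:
C(k, P) = k*(P + k)/(13 + P) (C(k, P) = ((k + P)/(P + 13))*k = ((P + k)/(13 + P))*k = k*(P + k)/(13 + P))
C(T(-11), -171)/(-16661) + G(-131, -28)/K = -11*(-171 - 11)/(13 - 171)/(-16661) - 28/(-25565) = -11*(-182)/(-158)*(-1/16661) - 28*(-1/25565) = -11*(-1/158)*(-182)*(-1/16661) + 28/25565 = -1001/79*(-1/16661) + 28/25565 = 1001/1316219 + 28/25565 = 62444697/33649138735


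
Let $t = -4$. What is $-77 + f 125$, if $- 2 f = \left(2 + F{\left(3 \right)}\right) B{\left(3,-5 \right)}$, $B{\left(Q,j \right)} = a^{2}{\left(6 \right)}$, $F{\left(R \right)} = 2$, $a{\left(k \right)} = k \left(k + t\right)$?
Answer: $-36077$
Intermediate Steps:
$a{\left(k \right)} = k \left(-4 + k\right)$ ($a{\left(k \right)} = k \left(k - 4\right) = k \left(-4 + k\right)$)
$B{\left(Q,j \right)} = 144$ ($B{\left(Q,j \right)} = \left(6 \left(-4 + 6\right)\right)^{2} = \left(6 \cdot 2\right)^{2} = 12^{2} = 144$)
$f = -288$ ($f = - \frac{\left(2 + 2\right) 144}{2} = - \frac{4 \cdot 144}{2} = \left(- \frac{1}{2}\right) 576 = -288$)
$-77 + f 125 = -77 - 36000 = -36077$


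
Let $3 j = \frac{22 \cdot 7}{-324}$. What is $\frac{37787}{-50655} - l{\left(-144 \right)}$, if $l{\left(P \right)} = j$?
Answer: $- \frac{4821349}{8206110} \approx -0.58753$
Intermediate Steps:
$j = - \frac{77}{486}$ ($j = \frac{22 \cdot 7 \frac{1}{-324}}{3} = \frac{154 \left(- \frac{1}{324}\right)}{3} = \frac{1}{3} \left(- \frac{77}{162}\right) = - \frac{77}{486} \approx -0.15844$)
$l{\left(P \right)} = - \frac{77}{486}$
$\frac{37787}{-50655} - l{\left(-144 \right)} = \frac{37787}{-50655} - - \frac{77}{486} = 37787 \left(- \frac{1}{50655}\right) + \frac{77}{486} = - \frac{37787}{50655} + \frac{77}{486} = - \frac{4821349}{8206110}$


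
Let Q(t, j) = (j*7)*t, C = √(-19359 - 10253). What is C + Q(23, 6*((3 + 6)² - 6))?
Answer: 72450 + 2*I*√7403 ≈ 72450.0 + 172.08*I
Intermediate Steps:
C = 2*I*√7403 (C = √(-29612) = 2*I*√7403 ≈ 172.08*I)
Q(t, j) = 7*j*t (Q(t, j) = (7*j)*t = 7*j*t)
C + Q(23, 6*((3 + 6)² - 6)) = 2*I*√7403 + 7*(6*((3 + 6)² - 6))*23 = 2*I*√7403 + 7*(6*(9² - 6))*23 = 2*I*√7403 + 7*(6*(81 - 6))*23 = 2*I*√7403 + 7*(6*75)*23 = 2*I*√7403 + 7*450*23 = 2*I*√7403 + 72450 = 72450 + 2*I*√7403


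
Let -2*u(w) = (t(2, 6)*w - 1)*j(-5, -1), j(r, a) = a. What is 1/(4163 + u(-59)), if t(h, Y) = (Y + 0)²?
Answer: 2/6201 ≈ 0.00032253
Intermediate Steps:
t(h, Y) = Y²
u(w) = -½ + 18*w (u(w) = -(6²*w - 1)*(-1)/2 = -(36*w - 1)*(-1)/2 = -(-1 + 36*w)*(-1)/2 = -(1 - 36*w)/2 = -½ + 18*w)
1/(4163 + u(-59)) = 1/(4163 + (-½ + 18*(-59))) = 1/(4163 + (-½ - 1062)) = 1/(4163 - 2125/2) = 1/(6201/2) = 2/6201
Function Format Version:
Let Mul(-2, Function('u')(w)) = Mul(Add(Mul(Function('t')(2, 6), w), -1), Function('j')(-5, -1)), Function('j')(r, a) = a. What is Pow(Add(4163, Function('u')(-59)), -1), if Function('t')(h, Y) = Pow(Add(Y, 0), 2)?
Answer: Rational(2, 6201) ≈ 0.00032253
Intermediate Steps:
Function('t')(h, Y) = Pow(Y, 2)
Function('u')(w) = Add(Rational(-1, 2), Mul(18, w)) (Function('u')(w) = Mul(Rational(-1, 2), Mul(Add(Mul(Pow(6, 2), w), -1), -1)) = Mul(Rational(-1, 2), Mul(Add(Mul(36, w), -1), -1)) = Mul(Rational(-1, 2), Mul(Add(-1, Mul(36, w)), -1)) = Mul(Rational(-1, 2), Add(1, Mul(-36, w))) = Add(Rational(-1, 2), Mul(18, w)))
Pow(Add(4163, Function('u')(-59)), -1) = Pow(Add(4163, Add(Rational(-1, 2), Mul(18, -59))), -1) = Pow(Add(4163, Add(Rational(-1, 2), -1062)), -1) = Pow(Add(4163, Rational(-2125, 2)), -1) = Pow(Rational(6201, 2), -1) = Rational(2, 6201)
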